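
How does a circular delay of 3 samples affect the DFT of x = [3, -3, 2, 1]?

Time shift by 3: X_shifted[k] = ω_4^(3k) · X[k]
Shifted x = [-3, 2, 1, 3]

DFT(x[n-3]) = [3, -4+1i, -7, -4-1i]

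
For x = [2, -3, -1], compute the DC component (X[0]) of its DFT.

X[0] = Σ(n=0 to 2) x[n] · ω_3^0 = Σ x[n]
= (2) + (-3) + (-1)

X[0] = -2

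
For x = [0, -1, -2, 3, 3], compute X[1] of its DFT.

X[1] = Σ(n=0 to 4) x[n] · ω_5^(1n) where ω_5 = e^(-2πi/5)
= (0)·ω_5^0 + (-1)·ω_5^1 + (-2)·ω_5^2 + (3)·ω_5^3 + (3)·ω_5^4

X[1] = -0.1910+6.7432i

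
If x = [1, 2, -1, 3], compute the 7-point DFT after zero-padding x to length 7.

Original 4-point DFT: [5, 2+1i, -5, 2-1i]
Zero-padded 7-point DFT provides frequency interpolation.

DFT_7([x, 0, ...]) = [5, -0.2334-1.8904i, 3.3264-0.0382i, -2.0930-4.5744i, -2.0930+4.5744i, 3.3264+0.0382i, -0.2334+1.8904i]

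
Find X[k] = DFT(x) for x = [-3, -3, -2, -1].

X[k] = Σ(n=0 to 3) x[n] · ω_4^(nk)
where ω_4 = e^(-2πi/4)

Computing each X[k]:
X[0] = -9
X[1] = -1+2i
X[2] = -1
X[3] = -1-2i

X = [-9, -1+2i, -1, -1-2i]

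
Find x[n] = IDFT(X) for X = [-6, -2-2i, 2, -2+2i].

x[n] = (1/4) Σ(k=0 to 3) X[k] · e^(2πikn/4)

Computing each x[n]:
x[0] = -2
x[1] = -1
x[2] = 0
x[3] = -3

x = [-2, -1, 0, -3]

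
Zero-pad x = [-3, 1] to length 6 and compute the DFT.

Original 2-point DFT: [-2, -4]
Zero-padded 6-point DFT provides frequency interpolation.

DFT_6([x, 0, ...]) = [-2, -2.5000-0.8660i, -3.5000-0.8660i, -4, -3.5000+0.8660i, -2.5000+0.8660i]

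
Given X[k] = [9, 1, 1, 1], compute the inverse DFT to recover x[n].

x[n] = (1/4) Σ(k=0 to 3) X[k] · e^(2πikn/4)

Computing each x[n]:
x[0] = 3
x[1] = 2
x[2] = 2
x[3] = 2

x = [3, 2, 2, 2]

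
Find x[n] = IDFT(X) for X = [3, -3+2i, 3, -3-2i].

x[n] = (1/4) Σ(k=0 to 3) X[k] · e^(2πikn/4)

Computing each x[n]:
x[0] = 0
x[1] = -1
x[2] = 3
x[3] = 1

x = [0, -1, 3, 1]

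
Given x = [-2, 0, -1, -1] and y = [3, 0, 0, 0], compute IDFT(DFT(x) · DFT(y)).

(x ⊛ y)[n] = Σ(m=0 to 3) x[m] · y[(n-m) mod 4]

Computing each output sample:
(x ⊛ y)[0] = -6
(x ⊛ y)[1] = 0
(x ⊛ y)[2] = -3
(x ⊛ y)[3] = -3

x ⊛ y = [-6, 0, -3, -3]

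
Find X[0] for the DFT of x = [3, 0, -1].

X[0] = Σ(n=0 to 2) x[n] · ω_3^0 = Σ x[n]
= (3) + (0) + (-1)

X[0] = 2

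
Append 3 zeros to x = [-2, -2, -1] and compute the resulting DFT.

Original 3-point DFT: [-5, -0.5000+0.8660i, -0.5000-0.8660i]
Zero-padded 6-point DFT provides frequency interpolation.

DFT_6([x, 0, ...]) = [-5, -2.5000+2.5981i, -0.5000+0.8660i, -1, -0.5000-0.8660i, -2.5000-2.5981i]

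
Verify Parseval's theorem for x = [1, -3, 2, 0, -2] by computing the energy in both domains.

Time domain:
Σ|x[n]|² = |1|² + |-3|² + |2|² + |0|² + |-2|² = 18.0000

Frequency domain:
(1/5)Σ|X[k]|² = (1/5)(|-2|² + |-2.1631-0.2245i|² + |5.6631+2.4899i|² + |5.6631-2.4899i|² + |-2.1631+0.2245i|²) = (1/5)·90.0000 = 18.0000

Both sides agree, confirming Parseval's theorem.

Σ|x[n]|² = (1/N)Σ|X[k]|² = 18.0000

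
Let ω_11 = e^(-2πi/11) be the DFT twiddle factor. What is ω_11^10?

ω_11^10 = e^(-2πi·10/11)
= cos(-2π·10/11) + i·sin(-2π·10/11)
= cos(-20π/11) + i·sin(-20π/11)

ω_11^10 = cos(-20π/11) + i·sin(-20π/11) = 0.8413+0.5406i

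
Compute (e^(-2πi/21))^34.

Since ω_21^21 = 1, powers reduce modulo 21.
34 mod 21 = 13
So ω_21^34 = ω_21^13 = e^(-2πi·13/21)

ω_21^34 = ω_21^13 = -0.7331+0.6802i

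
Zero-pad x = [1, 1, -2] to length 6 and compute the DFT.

Original 3-point DFT: [0, 1.5000-2.5981i, 1.5000+2.5981i]
Zero-padded 6-point DFT provides frequency interpolation.

DFT_6([x, 0, ...]) = [0, 2.5000+0.8660i, 1.5000-2.5981i, -2, 1.5000+2.5981i, 2.5000-0.8660i]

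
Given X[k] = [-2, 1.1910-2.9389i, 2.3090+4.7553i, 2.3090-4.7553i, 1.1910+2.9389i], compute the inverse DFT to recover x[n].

x[n] = (1/5) Σ(k=0 to 4) X[k] · e^(2πikn/5)

Computing each x[n]:
x[0] = 1
x[1] = -1
x[2] = 2
x[3] = -3
x[4] = -1

x = [1, -1, 2, -3, -1]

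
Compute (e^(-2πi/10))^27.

Since ω_10^10 = 1, powers reduce modulo 10.
27 mod 10 = 7
So ω_10^27 = ω_10^7 = e^(-2πi·7/10)

ω_10^27 = ω_10^7 = -0.3090+0.9511i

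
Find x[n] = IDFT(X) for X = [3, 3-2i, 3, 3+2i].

x[n] = (1/4) Σ(k=0 to 3) X[k] · e^(2πikn/4)

Computing each x[n]:
x[0] = 3
x[1] = 1
x[2] = 0
x[3] = -1

x = [3, 1, 0, -1]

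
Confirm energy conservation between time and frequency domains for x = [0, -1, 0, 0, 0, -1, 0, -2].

Time domain:
Σ|x[n]|² = |0|² + |-1|² + |0|² + |0|² + |0|² + |-1|² + |0|² + |-2|² = 6.0000

Frequency domain:
(1/8)Σ|X[k]|² = (1/8)(|-4|² + |-1.4142-1.4142i|² + |0|² + |1.4142-1.4142i|² + |4|² + |1.4142+1.4142i|² + |0|² + |-1.4142+1.4142i|²) = (1/8)·48.0000 = 6.0000

Both sides agree, confirming Parseval's theorem.

Σ|x[n]|² = (1/N)Σ|X[k]|² = 6.0000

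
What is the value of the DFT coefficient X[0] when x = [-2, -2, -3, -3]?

X[0] = Σ(n=0 to 3) x[n] · ω_4^0 = Σ x[n]
= (-2) + (-2) + (-3) + (-3)

X[0] = -10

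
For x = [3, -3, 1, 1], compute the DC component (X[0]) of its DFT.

X[0] = Σ(n=0 to 3) x[n] · ω_4^0 = Σ x[n]
= (3) + (-3) + (1) + (1)

X[0] = 2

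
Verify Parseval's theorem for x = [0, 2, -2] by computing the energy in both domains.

Time domain:
Σ|x[n]|² = |0|² + |2|² + |-2|² = 8.0000

Frequency domain:
(1/3)Σ|X[k]|² = (1/3)(|0|² + |-3.4641i|² + |3.4641i|²) = (1/3)·24.0000 = 8.0000

Both sides agree, confirming Parseval's theorem.

Σ|x[n]|² = (1/N)Σ|X[k]|² = 8.0000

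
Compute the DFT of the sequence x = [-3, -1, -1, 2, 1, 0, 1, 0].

X[k] = Σ(n=0 to 7) x[n] · ω_8^(nk)
where ω_8 = e^(-2πi/8)

Computing each X[k]:
X[0] = -1
X[1] = -6.1213+1.2929i
X[2] = -2+3i
X[3] = -1.8787-2.7071i
X[4] = -3
X[5] = -1.8787+2.7071i
X[6] = -2-3i
X[7] = -6.1213-1.2929i

X = [-1, -6.1213+1.2929i, -2+3i, -1.8787-2.7071i, -3, -1.8787+2.7071i, -2-3i, -6.1213-1.2929i]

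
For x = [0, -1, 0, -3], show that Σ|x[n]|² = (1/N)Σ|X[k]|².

Time domain:
Σ|x[n]|² = |0|² + |-1|² + |0|² + |-3|² = 10.0000

Frequency domain:
(1/4)Σ|X[k]|² = (1/4)(|-4|² + |-2i|² + |4|² + |2i|²) = (1/4)·40.0000 = 10.0000

Both sides agree, confirming Parseval's theorem.

Σ|x[n]|² = (1/N)Σ|X[k]|² = 10.0000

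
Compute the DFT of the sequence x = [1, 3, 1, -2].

X[k] = Σ(n=0 to 3) x[n] · ω_4^(nk)
where ω_4 = e^(-2πi/4)

Computing each X[k]:
X[0] = 3
X[1] = -5i
X[2] = 1
X[3] = 5i

X = [3, -5i, 1, 5i]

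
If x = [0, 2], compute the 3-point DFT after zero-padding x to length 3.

Original 2-point DFT: [2, -2]
Zero-padded 3-point DFT provides frequency interpolation.

DFT_3([x, 0, ...]) = [2, -1.0000-1.7321i, -1.0000+1.7321i]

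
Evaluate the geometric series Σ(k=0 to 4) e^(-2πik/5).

Sum of all nth roots of unity equals 0 for n > 1 (geometric series with r ≠ 1).

0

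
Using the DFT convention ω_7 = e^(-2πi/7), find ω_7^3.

ω_7^3 = e^(-2πi·3/7)
= cos(-2π·3/7) + i·sin(-2π·3/7)
= cos(-6π/7) + i·sin(-6π/7)

ω_7^3 = cos(-6π/7) + i·sin(-6π/7) = -0.9010-0.4339i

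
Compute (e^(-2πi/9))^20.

Since ω_9^9 = 1, powers reduce modulo 9.
20 mod 9 = 2
So ω_9^20 = ω_9^2 = e^(-2πi·2/9)

ω_9^20 = ω_9^2 = 0.1736-0.9848i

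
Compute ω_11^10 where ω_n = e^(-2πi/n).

ω_11^10 = e^(-2πi·10/11)
= cos(-2π·10/11) + i·sin(-2π·10/11)
= cos(-20π/11) + i·sin(-20π/11)

ω_11^10 = cos(-20π/11) + i·sin(-20π/11) = 0.8413+0.5406i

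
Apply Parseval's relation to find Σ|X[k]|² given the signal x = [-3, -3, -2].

Parseval: Σ|x[n]|² = (1/N)Σ|X[k]|², so Σ|X[k]|² = N·Σ|x[n]|² = 3·22.0000

Σ|X[k]|² = N·Σ|x[n]|² = 3·22.0000 = 66.0000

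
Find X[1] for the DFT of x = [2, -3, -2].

X[1] = Σ(n=0 to 2) x[n] · ω_3^(1n) where ω_3 = e^(-2πi/3)
= (2)·ω_3^0 + (-3)·ω_3^1 + (-2)·ω_3^2

X[1] = 4.5000+0.8660i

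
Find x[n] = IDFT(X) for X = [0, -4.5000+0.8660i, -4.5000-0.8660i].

x[n] = (1/3) Σ(k=0 to 2) X[k] · e^(2πikn/3)

Computing each x[n]:
x[0] = -3
x[1] = 1
x[2] = 2

x = [-3, 1, 2]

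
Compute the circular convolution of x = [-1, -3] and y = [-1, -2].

(x ⊛ y)[n] = Σ(m=0 to 1) x[m] · y[(n-m) mod 2]

Computing each output sample:
(x ⊛ y)[0] = 7
(x ⊛ y)[1] = 5

x ⊛ y = [7, 5]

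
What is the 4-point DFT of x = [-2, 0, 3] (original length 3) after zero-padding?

Original 3-point DFT: [1, -3.5000+2.5981i, -3.5000-2.5981i]
Zero-padded 4-point DFT provides frequency interpolation.

DFT_4([x, 0, ...]) = [1, -5, 1, -5]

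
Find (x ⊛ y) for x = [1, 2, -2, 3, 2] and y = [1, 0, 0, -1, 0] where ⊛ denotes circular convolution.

(x ⊛ y)[n] = Σ(m=0 to 4) x[m] · y[(n-m) mod 5]

Computing each output sample:
(x ⊛ y)[0] = 3
(x ⊛ y)[1] = -1
(x ⊛ y)[2] = -4
(x ⊛ y)[3] = 2
(x ⊛ y)[4] = 0

x ⊛ y = [3, -1, -4, 2, 0]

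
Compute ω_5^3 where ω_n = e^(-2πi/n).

ω_5^3 = e^(-2πi·3/5)
= cos(-2π·3/5) + i·sin(-2π·3/5)
= cos(-6π/5) + i·sin(-6π/5)

ω_5^3 = cos(-6π/5) + i·sin(-6π/5) = -0.8090+0.5878i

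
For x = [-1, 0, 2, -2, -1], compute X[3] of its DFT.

X[3] = Σ(n=0 to 4) x[n] · ω_5^(3n) where ω_5 = e^(-2πi/5)
= (-1)·ω_5^0 + (0)·ω_5^3 + (2)·ω_5^6 + (-2)·ω_5^9 + (-1)·ω_5^12

X[3] = -0.1910-3.2164i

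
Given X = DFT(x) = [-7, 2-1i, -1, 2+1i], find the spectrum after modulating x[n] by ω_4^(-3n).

Modulation property: DFT(ω_4^(-3n)·x[n]) = X[(k-3) mod 4], so circularly shift X by 3 positions.

X[k-3] = [2-1i, -1, 2+1i, -7]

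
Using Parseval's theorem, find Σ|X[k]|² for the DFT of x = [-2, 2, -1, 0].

Parseval: Σ|x[n]|² = (1/N)Σ|X[k]|², so Σ|X[k]|² = N·Σ|x[n]|² = 4·9.0000

Σ|X[k]|² = N·Σ|x[n]|² = 4·9.0000 = 36.0000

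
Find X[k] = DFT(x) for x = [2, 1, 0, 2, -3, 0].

X[k] = Σ(n=0 to 5) x[n] · ω_6^(nk)
where ω_6 = e^(-2πi/6)

Computing each X[k]:
X[0] = 2
X[1] = 2.0000-3.4641i
X[2] = 5.0000+1.7321i
X[3] = -4
X[4] = 5.0000-1.7321i
X[5] = 2.0000+3.4641i

X = [2, 2.0000-3.4641i, 5.0000+1.7321i, -4, 5.0000-1.7321i, 2.0000+3.4641i]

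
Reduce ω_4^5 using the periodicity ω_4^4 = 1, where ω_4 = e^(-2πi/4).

Since ω_4^4 = 1, powers reduce modulo 4.
5 mod 4 = 1
So ω_4^5 = ω_4^1 = e^(-2πi·1/4)

ω_4^5 = ω_4^1 = -1i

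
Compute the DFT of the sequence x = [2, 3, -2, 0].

X[k] = Σ(n=0 to 3) x[n] · ω_4^(nk)
where ω_4 = e^(-2πi/4)

Computing each X[k]:
X[0] = 3
X[1] = 4-3i
X[2] = -3
X[3] = 4+3i

X = [3, 4-3i, -3, 4+3i]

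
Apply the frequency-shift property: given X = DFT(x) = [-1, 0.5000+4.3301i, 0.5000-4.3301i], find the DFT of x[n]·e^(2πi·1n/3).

Modulation property: DFT(ω_3^(-1n)·x[n]) = X[(k-1) mod 3], so circularly shift X by 1 positions.

X[k-1] = [0.5000-4.3301i, -1, 0.5000+4.3301i]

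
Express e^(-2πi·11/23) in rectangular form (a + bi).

ω_23^11 = e^(-2πi·11/23)
= cos(-2π·11/23) + i·sin(-2π·11/23)
= cos(-22π/23) + i·sin(-22π/23)

ω_23^11 = cos(-22π/23) + i·sin(-22π/23) = -0.9907-0.1362i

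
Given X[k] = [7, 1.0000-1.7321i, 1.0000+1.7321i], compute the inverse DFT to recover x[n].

x[n] = (1/3) Σ(k=0 to 2) X[k] · e^(2πikn/3)

Computing each x[n]:
x[0] = 3
x[1] = 3
x[2] = 1

x = [3, 3, 1]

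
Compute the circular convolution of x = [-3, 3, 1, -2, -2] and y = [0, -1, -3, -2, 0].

(x ⊛ y)[n] = Σ(m=0 to 4) x[m] · y[(n-m) mod 5]

Computing each output sample:
(x ⊛ y)[0] = 6
(x ⊛ y)[1] = 13
(x ⊛ y)[2] = 10
(x ⊛ y)[3] = -4
(x ⊛ y)[4] = -7

x ⊛ y = [6, 13, 10, -4, -7]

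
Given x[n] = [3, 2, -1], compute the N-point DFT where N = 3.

X[k] = Σ(n=0 to 2) x[n] · ω_3^(nk)
where ω_3 = e^(-2πi/3)

Computing each X[k]:
X[0] = 4
X[1] = 2.5000-2.5981i
X[2] = 2.5000+2.5981i

X = [4, 2.5000-2.5981i, 2.5000+2.5981i]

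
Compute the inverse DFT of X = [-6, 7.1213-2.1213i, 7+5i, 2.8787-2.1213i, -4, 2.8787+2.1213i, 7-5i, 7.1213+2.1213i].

x[n] = (1/8) Σ(k=0 to 7) X[k] · e^(2πikn/8)

Computing each x[n]:
x[0] = 3
x[1] = 0
x[2] = -3
x[3] = 1
x[4] = -2
x[5] = -3
x[6] = -3
x[7] = 1

x = [3, 0, -3, 1, -2, -3, -3, 1]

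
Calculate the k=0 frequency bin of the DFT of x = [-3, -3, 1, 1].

X[0] = Σ(n=0 to 3) x[n] · ω_4^0 = Σ x[n]
= (-3) + (-3) + (1) + (1)

X[0] = -4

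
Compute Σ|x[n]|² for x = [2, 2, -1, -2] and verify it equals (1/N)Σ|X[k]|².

Time domain:
Σ|x[n]|² = |2|² + |2|² + |-1|² + |-2|² = 13.0000

Frequency domain:
(1/4)Σ|X[k]|² = (1/4)(|1|² + |3-4i|² + |1|² + |3+4i|²) = (1/4)·52.0000 = 13.0000

Both sides agree, confirming Parseval's theorem.

Σ|x[n]|² = (1/N)Σ|X[k]|² = 13.0000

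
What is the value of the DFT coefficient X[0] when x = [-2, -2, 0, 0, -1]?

X[0] = Σ(n=0 to 4) x[n] · ω_5^0 = Σ x[n]
= (-2) + (-2) + (0) + (0) + (-1)

X[0] = -5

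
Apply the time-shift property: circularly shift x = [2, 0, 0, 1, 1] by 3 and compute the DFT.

Time shift by 3: X_shifted[k] = ω_5^(3k) · X[k]
Shifted x = [0, 1, 1, 2, 0]

DFT(x[n-3]) = [4, -2.1180-0.3633i, 0.1180-1.5388i, 0.1180+1.5388i, -2.1180+0.3633i]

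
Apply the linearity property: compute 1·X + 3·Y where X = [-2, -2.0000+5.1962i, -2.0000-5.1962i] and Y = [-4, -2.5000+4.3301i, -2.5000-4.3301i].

By linearity: DFT(1x + 3y) = 1·DFT(x) + 3·DFT(y)
= 1·[-2, -2.0000+5.1962i, -2.0000-5.1962i] + 3·[-4, -2.5000+4.3301i, -2.5000-4.3301i]

Computing element-wise:
Z[0] = 1·(-2) + 3·(-4) = -14
Z[1] = 1·(-2.0000+5.1962i) + 3·(-2.5000+4.3301i) = -9.5000+18.1865i
Z[2] = 1·(-2.0000-5.1962i) + 3·(-2.5000-4.3301i) = -9.5000-18.1865i

DFT(1x + 3y) = 1·X + 3·Y = [-14, -9.5000+18.1865i, -9.5000-18.1865i]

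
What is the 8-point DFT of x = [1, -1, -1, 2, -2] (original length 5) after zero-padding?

Original 5-point DFT: [-1, -0.7361+0.8123i, 3.7361-3.4410i, 3.7361+3.4410i, -0.7361-0.8123i]
Zero-padded 8-point DFT provides frequency interpolation.

DFT_8([x, 0, ...]) = [-1, 0.8787+0.2929i, 3i, 5.1213-1.7071i, -3, 5.1213+1.7071i, -3i, 0.8787-0.2929i]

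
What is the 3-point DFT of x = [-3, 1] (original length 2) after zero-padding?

Original 2-point DFT: [-2, -4]
Zero-padded 3-point DFT provides frequency interpolation.

DFT_3([x, 0, ...]) = [-2, -3.5000-0.8660i, -3.5000+0.8660i]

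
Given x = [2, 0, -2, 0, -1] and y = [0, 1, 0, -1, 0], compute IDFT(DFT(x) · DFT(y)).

(x ⊛ y)[n] = Σ(m=0 to 4) x[m] · y[(n-m) mod 5]

Computing each output sample:
(x ⊛ y)[0] = 1
(x ⊛ y)[1] = 2
(x ⊛ y)[2] = 1
(x ⊛ y)[3] = -4
(x ⊛ y)[4] = 0

x ⊛ y = [1, 2, 1, -4, 0]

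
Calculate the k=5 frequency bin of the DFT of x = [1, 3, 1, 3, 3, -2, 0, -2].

X[5] = Σ(n=0 to 7) x[n] · ω_8^(5n) where ω_8 = e^(-2πi/8)
= (1)·ω_8^0 + (3)·ω_8^5 + (1)·ω_8^10 + (3)·ω_8^15 + (3)·ω_8^20 + (-2)·ω_8^25 + (0)·ω_8^30 + (-2)·ω_8^35

X[5] = -2.0000+6.0711i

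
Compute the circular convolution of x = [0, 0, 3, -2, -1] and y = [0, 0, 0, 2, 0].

(x ⊛ y)[n] = Σ(m=0 to 4) x[m] · y[(n-m) mod 5]

Computing each output sample:
(x ⊛ y)[0] = 6
(x ⊛ y)[1] = -4
(x ⊛ y)[2] = -2
(x ⊛ y)[3] = 0
(x ⊛ y)[4] = 0

x ⊛ y = [6, -4, -2, 0, 0]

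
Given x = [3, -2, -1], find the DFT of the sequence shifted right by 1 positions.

Time shift by 1: X_shifted[k] = ω_3^(1k) · X[k]
Shifted x = [-1, 3, -2]

DFT(x[n-1]) = [0, -1.5000-4.3301i, -1.5000+4.3301i]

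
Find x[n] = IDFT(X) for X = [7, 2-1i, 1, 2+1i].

x[n] = (1/4) Σ(k=0 to 3) X[k] · e^(2πikn/4)

Computing each x[n]:
x[0] = 3
x[1] = 2
x[2] = 1
x[3] = 1

x = [3, 2, 1, 1]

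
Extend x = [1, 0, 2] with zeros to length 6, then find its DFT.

Original 3-point DFT: [3, 1.7321i, -1.7321i]
Zero-padded 6-point DFT provides frequency interpolation.

DFT_6([x, 0, ...]) = [3, -1.7321i, 1.7321i, 3, -1.7321i, 1.7321i]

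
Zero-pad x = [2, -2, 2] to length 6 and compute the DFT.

Original 3-point DFT: [2, 2.0000+3.4641i, 2.0000-3.4641i]
Zero-padded 6-point DFT provides frequency interpolation.

DFT_6([x, 0, ...]) = [2, 0, 2.0000+3.4641i, 6, 2.0000-3.4641i, 0]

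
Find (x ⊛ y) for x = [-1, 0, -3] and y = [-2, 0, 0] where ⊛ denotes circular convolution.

(x ⊛ y)[n] = Σ(m=0 to 2) x[m] · y[(n-m) mod 3]

Computing each output sample:
(x ⊛ y)[0] = 2
(x ⊛ y)[1] = 0
(x ⊛ y)[2] = 6

x ⊛ y = [2, 0, 6]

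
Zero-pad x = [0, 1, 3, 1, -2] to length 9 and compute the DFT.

Original 5-point DFT: [3, -3.5451-4.0287i, 2.0451+0.1388i, 2.0451-0.1388i, -3.5451+4.0287i]
Zero-padded 9-point DFT provides frequency interpolation.

DFT_9([x, 0, ...]) = [3, 2.6664-3.7792i, -4.6775-2.4304i, 3.4641i, 0.5111-1.2493i, 0.5111+1.2493i, -3.4641i, -4.6775+2.4304i, 2.6664+3.7792i]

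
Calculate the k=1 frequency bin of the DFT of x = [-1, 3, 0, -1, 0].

X[1] = Σ(n=0 to 4) x[n] · ω_5^(1n) where ω_5 = e^(-2πi/5)
= (-1)·ω_5^0 + (3)·ω_5^1 + (0)·ω_5^2 + (-1)·ω_5^3 + (0)·ω_5^4

X[1] = 0.7361-3.4410i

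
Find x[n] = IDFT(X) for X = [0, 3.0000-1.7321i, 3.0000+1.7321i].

x[n] = (1/3) Σ(k=0 to 2) X[k] · e^(2πikn/3)

Computing each x[n]:
x[0] = 2
x[1] = 0
x[2] = -2

x = [2, 0, -2]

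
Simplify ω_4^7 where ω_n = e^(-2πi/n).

Since ω_4^4 = 1, powers reduce modulo 4.
7 mod 4 = 3
So ω_4^7 = ω_4^3 = e^(-2πi·3/4)

ω_4^7 = ω_4^3 = 1i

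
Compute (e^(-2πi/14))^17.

Since ω_14^14 = 1, powers reduce modulo 14.
17 mod 14 = 3
So ω_14^17 = ω_14^3 = e^(-2πi·3/14)

ω_14^17 = ω_14^3 = 0.2225-0.9749i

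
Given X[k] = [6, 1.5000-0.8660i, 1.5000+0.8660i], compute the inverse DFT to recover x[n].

x[n] = (1/3) Σ(k=0 to 2) X[k] · e^(2πikn/3)

Computing each x[n]:
x[0] = 3
x[1] = 2
x[2] = 1

x = [3, 2, 1]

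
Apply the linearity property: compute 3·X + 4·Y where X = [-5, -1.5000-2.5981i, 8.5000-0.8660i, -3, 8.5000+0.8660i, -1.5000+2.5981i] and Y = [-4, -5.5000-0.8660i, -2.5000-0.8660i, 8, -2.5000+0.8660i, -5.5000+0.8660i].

By linearity: DFT(3x + 4y) = 3·DFT(x) + 4·DFT(y)
= 3·[-5, -1.5000-2.5981i, 8.5000-0.8660i, -3, 8.5000+0.8660i, -1.5000+2.5981i] + 4·[-4, -5.5000-0.8660i, -2.5000-0.8660i, 8, -2.5000+0.8660i, -5.5000+0.8660i]

Computing element-wise:
Z[0] = 3·(-5) + 4·(-4) = -31
Z[1] = 3·(-1.5000-2.5981i) + 4·(-5.5000-0.8660i) = -26.5000-11.2583i
Z[2] = 3·(8.5000-0.8660i) + 4·(-2.5000-0.8660i) = 15.5000-6.0620i
Z[3] = 3·(-3) + 4·(8) = 23
Z[4] = 3·(8.5000+0.8660i) + 4·(-2.5000+0.8660i) = 15.5000+6.0620i
Z[5] = 3·(-1.5000+2.5981i) + 4·(-5.5000+0.8660i) = -26.5000+11.2583i

DFT(3x + 4y) = 3·X + 4·Y = [-31, -26.5000-11.2583i, 15.5000-6.0620i, 23, 15.5000+6.0620i, -26.5000+11.2583i]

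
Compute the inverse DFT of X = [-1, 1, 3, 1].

x[n] = (1/4) Σ(k=0 to 3) X[k] · e^(2πikn/4)

Computing each x[n]:
x[0] = 1
x[1] = -1
x[2] = 0
x[3] = -1

x = [1, -1, 0, -1]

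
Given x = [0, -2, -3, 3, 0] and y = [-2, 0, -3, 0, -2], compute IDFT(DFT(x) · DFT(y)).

(x ⊛ y)[n] = Σ(m=0 to 4) x[m] · y[(n-m) mod 5]

Computing each output sample:
(x ⊛ y)[0] = -5
(x ⊛ y)[1] = 10
(x ⊛ y)[2] = 0
(x ⊛ y)[3] = 0
(x ⊛ y)[4] = 9

x ⊛ y = [-5, 10, 0, 0, 9]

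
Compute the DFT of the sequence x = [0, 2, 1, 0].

X[k] = Σ(n=0 to 3) x[n] · ω_4^(nk)
where ω_4 = e^(-2πi/4)

Computing each X[k]:
X[0] = 3
X[1] = -1-2i
X[2] = -1
X[3] = -1+2i

X = [3, -1-2i, -1, -1+2i]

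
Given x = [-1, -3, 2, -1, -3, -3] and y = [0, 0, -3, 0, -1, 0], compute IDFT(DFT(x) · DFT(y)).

(x ⊛ y)[n] = Σ(m=0 to 5) x[m] · y[(n-m) mod 6]

Computing each output sample:
(x ⊛ y)[0] = 7
(x ⊛ y)[1] = 10
(x ⊛ y)[2] = 6
(x ⊛ y)[3] = 12
(x ⊛ y)[4] = -5
(x ⊛ y)[5] = 6

x ⊛ y = [7, 10, 6, 12, -5, 6]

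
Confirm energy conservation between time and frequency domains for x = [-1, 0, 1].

Time domain:
Σ|x[n]|² = |-1|² + |0|² + |1|² = 2.0000

Frequency domain:
(1/3)Σ|X[k]|² = (1/3)(|0|² + |-1.5000+0.8660i|² + |-1.5000-0.8660i|²) = (1/3)·6.0000 = 2.0000

Both sides agree, confirming Parseval's theorem.

Σ|x[n]|² = (1/N)Σ|X[k]|² = 2.0000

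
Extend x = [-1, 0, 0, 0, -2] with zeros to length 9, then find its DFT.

Original 5-point DFT: [-3, -1.6180-1.9021i, 0.6180-1.1756i, 0.6180+1.1756i, -1.6180+1.9021i]
Zero-padded 9-point DFT provides frequency interpolation.

DFT_9([x, 0, ...]) = [-3, 0.8794+0.6840i, -2.5321-1.2856i, 1.7321i, -1.3473-1.9696i, -1.3473+1.9696i, -1.7321i, -2.5321+1.2856i, 0.8794-0.6840i]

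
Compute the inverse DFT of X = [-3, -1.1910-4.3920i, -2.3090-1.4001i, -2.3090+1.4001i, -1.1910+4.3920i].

x[n] = (1/5) Σ(k=0 to 4) X[k] · e^(2πikn/5)

Computing each x[n]:
x[0] = -2
x[1] = 2
x[2] = 0
x[3] = -1
x[4] = -2

x = [-2, 2, 0, -1, -2]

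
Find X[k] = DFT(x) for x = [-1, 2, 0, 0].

X[k] = Σ(n=0 to 3) x[n] · ω_4^(nk)
where ω_4 = e^(-2πi/4)

Computing each X[k]:
X[0] = 1
X[1] = -1-2i
X[2] = -3
X[3] = -1+2i

X = [1, -1-2i, -3, -1+2i]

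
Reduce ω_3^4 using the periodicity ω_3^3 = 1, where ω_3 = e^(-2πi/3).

Since ω_3^3 = 1, powers reduce modulo 3.
4 mod 3 = 1
So ω_3^4 = ω_3^1 = e^(-2πi·1/3)

ω_3^4 = ω_3^1 = -0.5000-0.8660i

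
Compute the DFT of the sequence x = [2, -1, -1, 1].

X[k] = Σ(n=0 to 3) x[n] · ω_4^(nk)
where ω_4 = e^(-2πi/4)

Computing each X[k]:
X[0] = 1
X[1] = 3+2i
X[2] = 1
X[3] = 3-2i

X = [1, 3+2i, 1, 3-2i]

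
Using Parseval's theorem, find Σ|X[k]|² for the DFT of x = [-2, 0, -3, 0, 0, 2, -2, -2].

Parseval: Σ|x[n]|² = (1/N)Σ|X[k]|², so Σ|X[k]|² = N·Σ|x[n]|² = 8·25.0000

Σ|X[k]|² = N·Σ|x[n]|² = 8·25.0000 = 200.0000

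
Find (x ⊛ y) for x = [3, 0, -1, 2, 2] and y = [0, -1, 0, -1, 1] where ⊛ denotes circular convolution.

(x ⊛ y)[n] = Σ(m=0 to 4) x[m] · y[(n-m) mod 5]

Computing each output sample:
(x ⊛ y)[0] = -1
(x ⊛ y)[1] = -6
(x ⊛ y)[2] = 0
(x ⊛ y)[3] = 0
(x ⊛ y)[4] = 1

x ⊛ y = [-1, -6, 0, 0, 1]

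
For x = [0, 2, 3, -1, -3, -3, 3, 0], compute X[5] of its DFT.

X[5] = Σ(n=0 to 7) x[n] · ω_8^(5n) where ω_8 = e^(-2πi/8)
= (0)·ω_8^0 + (2)·ω_8^5 + (3)·ω_8^10 + (-1)·ω_8^15 + (-3)·ω_8^20 + (-3)·ω_8^25 + (3)·ω_8^30 + (0)·ω_8^35

X[5] = -1.2426+2.8284i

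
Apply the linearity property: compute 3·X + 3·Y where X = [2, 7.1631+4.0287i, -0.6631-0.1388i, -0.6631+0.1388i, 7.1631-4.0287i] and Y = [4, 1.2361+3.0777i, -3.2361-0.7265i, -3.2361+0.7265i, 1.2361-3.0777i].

By linearity: DFT(3x + 3y) = 3·DFT(x) + 3·DFT(y)
= 3·[2, 7.1631+4.0287i, -0.6631-0.1388i, -0.6631+0.1388i, 7.1631-4.0287i] + 3·[4, 1.2361+3.0777i, -3.2361-0.7265i, -3.2361+0.7265i, 1.2361-3.0777i]

Computing element-wise:
Z[0] = 3·(2) + 3·(4) = 18
Z[1] = 3·(7.1631+4.0287i) + 3·(1.2361+3.0777i) = 25.1976+21.3192i
Z[2] = 3·(-0.6631-0.1388i) + 3·(-3.2361-0.7265i) = -11.6976-2.5959i
Z[3] = 3·(-0.6631+0.1388i) + 3·(-3.2361+0.7265i) = -11.6976+2.5959i
Z[4] = 3·(7.1631-4.0287i) + 3·(1.2361-3.0777i) = 25.1976-21.3192i

DFT(3x + 3y) = 3·X + 3·Y = [18, 25.1976+21.3192i, -11.6976-2.5959i, -11.6976+2.5959i, 25.1976-21.3192i]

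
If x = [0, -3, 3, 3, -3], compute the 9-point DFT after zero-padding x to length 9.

Original 5-point DFT: [0, -6.7082, 6.7082, 6.7082, -6.7082]
Zero-padded 9-point DFT provides frequency interpolation.

DFT_9([x, 0, ...]) = [0, -0.4581-2.5981i, -7.1382+2.5981i, 4.5000+7.7942i, 3.0963-2.5981i, 3.0963+2.5981i, 4.5000-7.7942i, -7.1382-2.5981i, -0.4581+2.5981i]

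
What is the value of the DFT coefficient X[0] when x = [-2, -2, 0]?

X[0] = Σ(n=0 to 2) x[n] · ω_3^0 = Σ x[n]
= (-2) + (-2) + (0)

X[0] = -4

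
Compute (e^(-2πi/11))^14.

Since ω_11^11 = 1, powers reduce modulo 11.
14 mod 11 = 3
So ω_11^14 = ω_11^3 = e^(-2πi·3/11)

ω_11^14 = ω_11^3 = -0.1423-0.9898i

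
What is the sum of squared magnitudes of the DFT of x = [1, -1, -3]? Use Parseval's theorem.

Parseval: Σ|x[n]|² = (1/N)Σ|X[k]|², so Σ|X[k]|² = N·Σ|x[n]|² = 3·11.0000

Σ|X[k]|² = N·Σ|x[n]|² = 3·11.0000 = 33.0000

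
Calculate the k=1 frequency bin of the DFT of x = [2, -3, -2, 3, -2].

X[1] = Σ(n=0 to 4) x[n] · ω_5^(1n) where ω_5 = e^(-2πi/5)
= (2)·ω_5^0 + (-3)·ω_5^1 + (-2)·ω_5^2 + (3)·ω_5^3 + (-2)·ω_5^4

X[1] = -0.3541+3.8900i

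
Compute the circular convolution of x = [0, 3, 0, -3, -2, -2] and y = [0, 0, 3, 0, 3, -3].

(x ⊛ y)[n] = Σ(m=0 to 5) x[m] · y[(n-m) mod 6]

Computing each output sample:
(x ⊛ y)[0] = -15
(x ⊛ y)[1] = -15
(x ⊛ y)[2] = 3
(x ⊛ y)[3] = 9
(x ⊛ y)[4] = 6
(x ⊛ y)[5] = 0

x ⊛ y = [-15, -15, 3, 9, 6, 0]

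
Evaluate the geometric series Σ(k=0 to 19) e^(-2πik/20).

Sum of all nth roots of unity equals 0 for n > 1 (geometric series with r ≠ 1).

0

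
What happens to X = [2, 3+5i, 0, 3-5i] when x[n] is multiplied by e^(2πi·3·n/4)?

Modulation property: DFT(ω_4^(-3n)·x[n]) = X[(k-3) mod 4], so circularly shift X by 3 positions.

X[k-3] = [3+5i, 0, 3-5i, 2]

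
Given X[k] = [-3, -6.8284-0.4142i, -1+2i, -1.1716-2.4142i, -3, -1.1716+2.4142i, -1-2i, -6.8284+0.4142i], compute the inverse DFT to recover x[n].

x[n] = (1/8) Σ(k=0 to 7) X[k] · e^(2πikn/8)

Computing each x[n]:
x[0] = -3
x[1] = -1
x[2] = -1
x[3] = 2
x[4] = 1
x[5] = 0
x[6] = 0
x[7] = -1

x = [-3, -1, -1, 2, 1, 0, 0, -1]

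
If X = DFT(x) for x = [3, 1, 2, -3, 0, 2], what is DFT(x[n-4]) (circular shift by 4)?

Time shift by 4: X_shifted[k] = ω_6^(4k) · X[k]
Shifted x = [2, -3, 0, 2, 3, 1]

DFT(x[n-4]) = [5, -2.5000+6.0622i, 3.5000+0.8660i, 5, 3.5000-0.8660i, -2.5000-6.0622i]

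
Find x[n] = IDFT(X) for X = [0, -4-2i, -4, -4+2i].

x[n] = (1/4) Σ(k=0 to 3) X[k] · e^(2πikn/4)

Computing each x[n]:
x[0] = -3
x[1] = 2
x[2] = 1
x[3] = 0

x = [-3, 2, 1, 0]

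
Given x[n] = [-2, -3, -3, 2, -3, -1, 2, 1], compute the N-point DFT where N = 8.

X[k] = Σ(n=0 to 7) x[n] · ω_8^(nk)
where ω_8 = e^(-2πi/8)

Computing each X[k]:
X[0] = -7
X[1] = -1.1213+5.7071i
X[2] = -4+7i
X[3] = 3.1213-4.2929i
X[4] = -5
X[5] = 3.1213+4.2929i
X[6] = -4-7i
X[7] = -1.1213-5.7071i

X = [-7, -1.1213+5.7071i, -4+7i, 3.1213-4.2929i, -5, 3.1213+4.2929i, -4-7i, -1.1213-5.7071i]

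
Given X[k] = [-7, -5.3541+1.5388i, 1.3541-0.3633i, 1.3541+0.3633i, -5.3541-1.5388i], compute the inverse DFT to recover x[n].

x[n] = (1/5) Σ(k=0 to 4) X[k] · e^(2πikn/5)

Computing each x[n]:
x[0] = -3
x[1] = -3
x[2] = 0
x[3] = 1
x[4] = -2

x = [-3, -3, 0, 1, -2]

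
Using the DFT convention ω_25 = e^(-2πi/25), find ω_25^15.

ω_25^15 = e^(-2πi·15/25)
= cos(-2π·15/25) + i·sin(-2π·15/25)
= cos(-30π/25) + i·sin(-30π/25)

ω_25^15 = cos(-30π/25) + i·sin(-30π/25) = -0.8090+0.5878i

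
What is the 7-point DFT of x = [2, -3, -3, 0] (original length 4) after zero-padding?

Original 4-point DFT: [-4, 5+3i, 2, 5-3i]
Zero-padded 7-point DFT provides frequency interpolation.

DFT_7([x, 0, ...]) = [-4, 0.7971+5.2703i, 5.3705+1.6231i, 2.8324-1.0438i, 2.8324+1.0438i, 5.3705-1.6231i, 0.7971-5.2703i]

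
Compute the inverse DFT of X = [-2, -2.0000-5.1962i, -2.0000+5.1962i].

x[n] = (1/3) Σ(k=0 to 2) X[k] · e^(2πikn/3)

Computing each x[n]:
x[0] = -2
x[1] = 3
x[2] = -3

x = [-2, 3, -3]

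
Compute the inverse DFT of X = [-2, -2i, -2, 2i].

x[n] = (1/4) Σ(k=0 to 3) X[k] · e^(2πikn/4)

Computing each x[n]:
x[0] = -1
x[1] = 1
x[2] = -1
x[3] = -1

x = [-1, 1, -1, -1]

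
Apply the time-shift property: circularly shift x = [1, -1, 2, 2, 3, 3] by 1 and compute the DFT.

Time shift by 1: X_shifted[k] = ω_6^(1k) · X[k]
Shifted x = [3, 1, -1, 2, 2, 3]

DFT(x[n-1]) = [10, 2.5000+4.3301i, 2.5000-0.8660i, -2, 2.5000+0.8660i, 2.5000-4.3301i]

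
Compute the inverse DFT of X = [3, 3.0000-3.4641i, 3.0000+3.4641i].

x[n] = (1/3) Σ(k=0 to 2) X[k] · e^(2πikn/3)

Computing each x[n]:
x[0] = 3
x[1] = 2
x[2] = -2

x = [3, 2, -2]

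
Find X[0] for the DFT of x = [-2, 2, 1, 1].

X[0] = Σ(n=0 to 3) x[n] · ω_4^0 = Σ x[n]
= (-2) + (2) + (1) + (1)

X[0] = 2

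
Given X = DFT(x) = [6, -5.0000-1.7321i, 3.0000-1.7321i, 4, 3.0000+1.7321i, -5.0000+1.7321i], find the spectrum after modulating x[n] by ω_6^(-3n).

Modulation property: DFT(ω_6^(-3n)·x[n]) = X[(k-3) mod 6], so circularly shift X by 3 positions.

X[k-3] = [4, 3.0000+1.7321i, -5.0000+1.7321i, 6, -5.0000-1.7321i, 3.0000-1.7321i]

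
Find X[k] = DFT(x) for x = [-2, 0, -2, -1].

X[k] = Σ(n=0 to 3) x[n] · ω_4^(nk)
where ω_4 = e^(-2πi/4)

Computing each X[k]:
X[0] = -5
X[1] = -1i
X[2] = -3
X[3] = 1i

X = [-5, -1i, -3, 1i]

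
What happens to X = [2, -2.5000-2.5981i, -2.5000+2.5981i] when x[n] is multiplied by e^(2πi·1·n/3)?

Modulation property: DFT(ω_3^(-1n)·x[n]) = X[(k-1) mod 3], so circularly shift X by 1 positions.

X[k-1] = [-2.5000+2.5981i, 2, -2.5000-2.5981i]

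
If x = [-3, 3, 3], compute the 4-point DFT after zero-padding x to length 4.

Original 3-point DFT: [3, -6, -6]
Zero-padded 4-point DFT provides frequency interpolation.

DFT_4([x, 0, ...]) = [3, -6-3i, -3, -6+3i]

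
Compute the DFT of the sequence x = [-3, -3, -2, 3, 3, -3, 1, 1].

X[k] = Σ(n=0 to 7) x[n] · ω_8^(nk)
where ω_8 = e^(-2πi/8)

Computing each X[k]:
X[0] = -3
X[1] = -7.4142+1.5858i
X[2] = 1+10i
X[3] = -4.5858-4.4142i
X[4] = 1
X[5] = -4.5858+4.4142i
X[6] = 1-10i
X[7] = -7.4142-1.5858i

X = [-3, -7.4142+1.5858i, 1+10i, -4.5858-4.4142i, 1, -4.5858+4.4142i, 1-10i, -7.4142-1.5858i]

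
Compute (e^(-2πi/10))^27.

Since ω_10^10 = 1, powers reduce modulo 10.
27 mod 10 = 7
So ω_10^27 = ω_10^7 = e^(-2πi·7/10)

ω_10^27 = ω_10^7 = -0.3090+0.9511i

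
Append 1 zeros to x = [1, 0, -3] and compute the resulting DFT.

Original 3-point DFT: [-2, 2.5000-2.5981i, 2.5000+2.5981i]
Zero-padded 4-point DFT provides frequency interpolation.

DFT_4([x, 0, ...]) = [-2, 4, -2, 4]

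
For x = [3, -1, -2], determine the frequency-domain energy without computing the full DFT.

Parseval: Σ|x[n]|² = (1/N)Σ|X[k]|², so Σ|X[k]|² = N·Σ|x[n]|² = 3·14.0000

Σ|X[k]|² = N·Σ|x[n]|² = 3·14.0000 = 42.0000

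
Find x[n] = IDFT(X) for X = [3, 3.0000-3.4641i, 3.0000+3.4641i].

x[n] = (1/3) Σ(k=0 to 2) X[k] · e^(2πikn/3)

Computing each x[n]:
x[0] = 3
x[1] = 2
x[2] = -2

x = [3, 2, -2]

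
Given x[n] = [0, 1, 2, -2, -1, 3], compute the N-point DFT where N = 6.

X[k] = Σ(n=0 to 5) x[n] · ω_6^(nk)
where ω_6 = e^(-2πi/6)

Computing each X[k]:
X[0] = 3
X[1] = 3.5000-0.8660i
X[2] = -4.5000+4.3301i
X[3] = -1
X[4] = -4.5000-4.3301i
X[5] = 3.5000+0.8660i

X = [3, 3.5000-0.8660i, -4.5000+4.3301i, -1, -4.5000-4.3301i, 3.5000+0.8660i]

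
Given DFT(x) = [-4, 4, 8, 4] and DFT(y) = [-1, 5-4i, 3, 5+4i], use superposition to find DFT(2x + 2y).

By linearity: DFT(2x + 2y) = 2·DFT(x) + 2·DFT(y)
= 2·[-4, 4, 8, 4] + 2·[-1, 5-4i, 3, 5+4i]

Computing element-wise:
Z[0] = 2·(-4) + 2·(-1) = -10
Z[1] = 2·(4) + 2·(5-4i) = 18-8i
Z[2] = 2·(8) + 2·(3) = 22
Z[3] = 2·(4) + 2·(5+4i) = 18+8i

DFT(2x + 2y) = 2·X + 2·Y = [-10, 18-8i, 22, 18+8i]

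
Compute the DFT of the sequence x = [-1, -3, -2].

X[k] = Σ(n=0 to 2) x[n] · ω_3^(nk)
where ω_3 = e^(-2πi/3)

Computing each X[k]:
X[0] = -6
X[1] = 1.5000+0.8660i
X[2] = 1.5000-0.8660i

X = [-6, 1.5000+0.8660i, 1.5000-0.8660i]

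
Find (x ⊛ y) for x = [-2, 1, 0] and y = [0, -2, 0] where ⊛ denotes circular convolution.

(x ⊛ y)[n] = Σ(m=0 to 2) x[m] · y[(n-m) mod 3]

Computing each output sample:
(x ⊛ y)[0] = 0
(x ⊛ y)[1] = 4
(x ⊛ y)[2] = -2

x ⊛ y = [0, 4, -2]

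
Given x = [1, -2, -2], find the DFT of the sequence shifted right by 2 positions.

Time shift by 2: X_shifted[k] = ω_3^(2k) · X[k]
Shifted x = [-2, -2, 1]

DFT(x[n-2]) = [-3, -1.5000+2.5981i, -1.5000-2.5981i]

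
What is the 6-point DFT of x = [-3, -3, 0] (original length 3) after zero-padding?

Original 3-point DFT: [-6, -1.5000+2.5981i, -1.5000-2.5981i]
Zero-padded 6-point DFT provides frequency interpolation.

DFT_6([x, 0, ...]) = [-6, -4.5000+2.5981i, -1.5000+2.5981i, 0, -1.5000-2.5981i, -4.5000-2.5981i]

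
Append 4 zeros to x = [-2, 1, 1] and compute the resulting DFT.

Original 3-point DFT: [0, -3, -3]
Zero-padded 7-point DFT provides frequency interpolation.

DFT_7([x, 0, ...]) = [0, -1.5990-1.7568i, -3.1235-0.5410i, -2.2775+0.3479i, -2.2775-0.3479i, -3.1235+0.5410i, -1.5990+1.7568i]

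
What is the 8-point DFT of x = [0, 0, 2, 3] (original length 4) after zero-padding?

Original 4-point DFT: [5, -2+3i, -1, -2-3i]
Zero-padded 8-point DFT provides frequency interpolation.

DFT_8([x, 0, ...]) = [5, -2.1213-4.1213i, -2+3i, 2.1213-0.1213i, -1, 2.1213+0.1213i, -2-3i, -2.1213+4.1213i]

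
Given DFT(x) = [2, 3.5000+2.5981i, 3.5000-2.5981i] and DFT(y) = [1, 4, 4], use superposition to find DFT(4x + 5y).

By linearity: DFT(4x + 5y) = 4·DFT(x) + 5·DFT(y)
= 4·[2, 3.5000+2.5981i, 3.5000-2.5981i] + 5·[1, 4, 4]

Computing element-wise:
Z[0] = 4·(2) + 5·(1) = 13
Z[1] = 4·(3.5000+2.5981i) + 5·(4) = 34.0000+10.3924i
Z[2] = 4·(3.5000-2.5981i) + 5·(4) = 34.0000-10.3924i

DFT(4x + 5y) = 4·X + 5·Y = [13, 34.0000+10.3924i, 34.0000-10.3924i]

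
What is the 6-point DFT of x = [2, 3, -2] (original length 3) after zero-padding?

Original 3-point DFT: [3, 1.5000-4.3301i, 1.5000+4.3301i]
Zero-padded 6-point DFT provides frequency interpolation.

DFT_6([x, 0, ...]) = [3, 4.5000-0.8660i, 1.5000-4.3301i, -3, 1.5000+4.3301i, 4.5000+0.8660i]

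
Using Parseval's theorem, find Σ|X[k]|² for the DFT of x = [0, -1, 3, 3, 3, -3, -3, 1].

Parseval: Σ|x[n]|² = (1/N)Σ|X[k]|², so Σ|X[k]|² = N·Σ|x[n]|² = 8·47.0000

Σ|X[k]|² = N·Σ|x[n]|² = 8·47.0000 = 376.0000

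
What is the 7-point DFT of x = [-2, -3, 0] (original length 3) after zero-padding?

Original 3-point DFT: [-5, -0.5000+2.5981i, -0.5000-2.5981i]
Zero-padded 7-point DFT provides frequency interpolation.

DFT_7([x, 0, ...]) = [-5, -3.8705+2.3455i, -1.3324+2.9248i, 0.7029+1.3017i, 0.7029-1.3017i, -1.3324-2.9248i, -3.8705-2.3455i]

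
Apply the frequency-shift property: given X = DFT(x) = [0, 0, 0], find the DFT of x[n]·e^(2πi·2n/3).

Modulation property: DFT(ω_3^(-2n)·x[n]) = X[(k-2) mod 3], so circularly shift X by 2 positions.

X[k-2] = [0, 0, 0]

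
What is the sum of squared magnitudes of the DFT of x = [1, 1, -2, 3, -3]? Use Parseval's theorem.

Parseval: Σ|x[n]|² = (1/N)Σ|X[k]|², so Σ|X[k]|² = N·Σ|x[n]|² = 5·24.0000

Σ|X[k]|² = N·Σ|x[n]|² = 5·24.0000 = 120.0000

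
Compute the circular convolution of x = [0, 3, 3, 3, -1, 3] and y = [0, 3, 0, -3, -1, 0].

(x ⊛ y)[n] = Σ(m=0 to 5) x[m] · y[(n-m) mod 6]

Computing each output sample:
(x ⊛ y)[0] = -3
(x ⊛ y)[1] = 0
(x ⊛ y)[2] = 1
(x ⊛ y)[3] = 6
(x ⊛ y)[4] = 0
(x ⊛ y)[5] = -15

x ⊛ y = [-3, 0, 1, 6, 0, -15]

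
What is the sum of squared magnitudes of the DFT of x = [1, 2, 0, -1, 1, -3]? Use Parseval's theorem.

Parseval: Σ|x[n]|² = (1/N)Σ|X[k]|², so Σ|X[k]|² = N·Σ|x[n]|² = 6·16.0000

Σ|X[k]|² = N·Σ|x[n]|² = 6·16.0000 = 96.0000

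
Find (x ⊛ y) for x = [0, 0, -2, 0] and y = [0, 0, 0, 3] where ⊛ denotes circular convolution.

(x ⊛ y)[n] = Σ(m=0 to 3) x[m] · y[(n-m) mod 4]

Computing each output sample:
(x ⊛ y)[0] = 0
(x ⊛ y)[1] = -6
(x ⊛ y)[2] = 0
(x ⊛ y)[3] = 0

x ⊛ y = [0, -6, 0, 0]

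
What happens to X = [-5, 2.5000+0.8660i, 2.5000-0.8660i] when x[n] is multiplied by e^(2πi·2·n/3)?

Modulation property: DFT(ω_3^(-2n)·x[n]) = X[(k-2) mod 3], so circularly shift X by 2 positions.

X[k-2] = [2.5000+0.8660i, 2.5000-0.8660i, -5]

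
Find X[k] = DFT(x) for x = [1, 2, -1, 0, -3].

X[k] = Σ(n=0 to 4) x[n] · ω_5^(nk)
where ω_5 = e^(-2πi/5)

Computing each X[k]:
X[0] = -1
X[1] = 1.5000-4.1675i
X[2] = 1.5000-3.8900i
X[3] = 1.5000+3.8900i
X[4] = 1.5000+4.1675i

X = [-1, 1.5000-4.1675i, 1.5000-3.8900i, 1.5000+3.8900i, 1.5000+4.1675i]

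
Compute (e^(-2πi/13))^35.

Since ω_13^13 = 1, powers reduce modulo 13.
35 mod 13 = 9
So ω_13^35 = ω_13^9 = e^(-2πi·9/13)

ω_13^35 = ω_13^9 = -0.3546+0.9350i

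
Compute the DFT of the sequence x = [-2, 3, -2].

X[k] = Σ(n=0 to 2) x[n] · ω_3^(nk)
where ω_3 = e^(-2πi/3)

Computing each X[k]:
X[0] = -1
X[1] = -2.5000-4.3301i
X[2] = -2.5000+4.3301i

X = [-1, -2.5000-4.3301i, -2.5000+4.3301i]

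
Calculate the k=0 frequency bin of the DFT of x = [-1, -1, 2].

X[0] = Σ(n=0 to 2) x[n] · ω_3^0 = Σ x[n]
= (-1) + (-1) + (2)

X[0] = 0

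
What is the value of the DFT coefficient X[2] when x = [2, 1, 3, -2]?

X[2] = Σ(n=0 to 3) x[n] · ω_4^(2n) where ω_4 = e^(-2πi/4)
= (2)·ω_4^0 + (1)·ω_4^2 + (3)·ω_4^4 + (-2)·ω_4^6

X[2] = 6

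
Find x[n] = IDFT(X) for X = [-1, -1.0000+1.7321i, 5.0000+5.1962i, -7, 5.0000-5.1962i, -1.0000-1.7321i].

x[n] = (1/6) Σ(k=0 to 5) X[k] · e^(2πikn/6)

Computing each x[n]:
x[0] = 0
x[1] = -2
x[2] = -1
x[3] = 3
x[4] = -3
x[5] = 2

x = [0, -2, -1, 3, -3, 2]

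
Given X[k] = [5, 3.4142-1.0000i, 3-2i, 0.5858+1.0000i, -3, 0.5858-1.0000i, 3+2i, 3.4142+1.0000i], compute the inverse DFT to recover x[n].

x[n] = (1/8) Σ(k=0 to 7) X[k] · e^(2πikn/8)

Computing each x[n]:
x[0] = 2
x[1] = 2
x[2] = 0
x[3] = 0
x[4] = 0
x[5] = 1
x[6] = -1
x[7] = 1

x = [2, 2, 0, 0, 0, 1, -1, 1]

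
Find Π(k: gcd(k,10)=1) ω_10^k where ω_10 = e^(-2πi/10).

The primitive 10th roots of unity are ω_10^k for k coprime to 10: k ∈ {1, 3, 7, 9}
Their product equals the constant term of the cyclotomic polynomial Φ_10(x) up to sign.
For n ≥ 3, the product of all primitive nth roots of unity is 1. (For n=1 it is 1; for n=2 it is -1.)

1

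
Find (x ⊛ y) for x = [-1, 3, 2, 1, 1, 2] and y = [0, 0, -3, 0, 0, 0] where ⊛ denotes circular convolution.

(x ⊛ y)[n] = Σ(m=0 to 5) x[m] · y[(n-m) mod 6]

Computing each output sample:
(x ⊛ y)[0] = -3
(x ⊛ y)[1] = -6
(x ⊛ y)[2] = 3
(x ⊛ y)[3] = -9
(x ⊛ y)[4] = -6
(x ⊛ y)[5] = -3

x ⊛ y = [-3, -6, 3, -9, -6, -3]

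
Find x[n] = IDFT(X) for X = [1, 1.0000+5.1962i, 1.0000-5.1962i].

x[n] = (1/3) Σ(k=0 to 2) X[k] · e^(2πikn/3)

Computing each x[n]:
x[0] = 1
x[1] = -3
x[2] = 3

x = [1, -3, 3]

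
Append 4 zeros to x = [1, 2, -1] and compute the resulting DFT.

Original 3-point DFT: [2, 0.5000-2.5981i, 0.5000+2.5981i]
Zero-padded 7-point DFT provides frequency interpolation.

DFT_7([x, 0, ...]) = [2, 2.4695-0.5887i, 1.4559-2.3837i, -1.4254-1.6496i, -1.4254+1.6496i, 1.4559+2.3837i, 2.4695+0.5887i]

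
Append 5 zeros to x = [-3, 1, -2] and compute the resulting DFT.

Original 3-point DFT: [-4, -2.5000-2.5981i, -2.5000+2.5981i]
Zero-padded 8-point DFT provides frequency interpolation.

DFT_8([x, 0, ...]) = [-4, -2.2929+1.2929i, -1-1i, -3.7071-2.7071i, -6, -3.7071+2.7071i, -1+1i, -2.2929-1.2929i]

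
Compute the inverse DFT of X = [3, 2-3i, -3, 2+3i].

x[n] = (1/4) Σ(k=0 to 3) X[k] · e^(2πikn/4)

Computing each x[n]:
x[0] = 1
x[1] = 3
x[2] = -1
x[3] = 0

x = [1, 3, -1, 0]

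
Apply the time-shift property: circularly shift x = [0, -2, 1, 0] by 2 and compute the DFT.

Time shift by 2: X_shifted[k] = ω_4^(2k) · X[k]
Shifted x = [1, 0, 0, -2]

DFT(x[n-2]) = [-1, 1-2i, 3, 1+2i]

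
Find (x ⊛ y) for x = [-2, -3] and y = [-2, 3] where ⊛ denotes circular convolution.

(x ⊛ y)[n] = Σ(m=0 to 1) x[m] · y[(n-m) mod 2]

Computing each output sample:
(x ⊛ y)[0] = -5
(x ⊛ y)[1] = 0

x ⊛ y = [-5, 0]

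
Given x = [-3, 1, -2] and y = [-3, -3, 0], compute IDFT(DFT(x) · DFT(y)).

(x ⊛ y)[n] = Σ(m=0 to 2) x[m] · y[(n-m) mod 3]

Computing each output sample:
(x ⊛ y)[0] = 15
(x ⊛ y)[1] = 6
(x ⊛ y)[2] = 3

x ⊛ y = [15, 6, 3]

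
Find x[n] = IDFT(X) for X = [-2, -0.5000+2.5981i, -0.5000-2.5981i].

x[n] = (1/3) Σ(k=0 to 2) X[k] · e^(2πikn/3)

Computing each x[n]:
x[0] = -1
x[1] = -2
x[2] = 1

x = [-1, -2, 1]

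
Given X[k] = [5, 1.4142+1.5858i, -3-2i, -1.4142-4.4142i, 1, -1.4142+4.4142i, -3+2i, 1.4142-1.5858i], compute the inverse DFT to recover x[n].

x[n] = (1/8) Σ(k=0 to 7) X[k] · e^(2πikn/8)

Computing each x[n]:
x[0] = 0
x[1] = 2
x[2] = 0
x[3] = 0
x[4] = 0
x[5] = 0
x[6] = 3
x[7] = 0

x = [0, 2, 0, 0, 0, 0, 3, 0]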